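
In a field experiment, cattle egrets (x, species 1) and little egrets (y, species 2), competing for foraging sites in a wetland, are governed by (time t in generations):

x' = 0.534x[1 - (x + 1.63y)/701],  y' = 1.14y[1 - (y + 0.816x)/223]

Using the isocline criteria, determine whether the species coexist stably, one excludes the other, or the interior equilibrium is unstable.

Compare the nullcline intercepts: K1/α12 = 701/1.63 = 430 > K2 = 223; K2/α21 = 223/0.816 = 273 < K1 = 701.
Since the inequalities point opposite ways, species 1 can invade but species 2 cannot.

species 1 excludes species 2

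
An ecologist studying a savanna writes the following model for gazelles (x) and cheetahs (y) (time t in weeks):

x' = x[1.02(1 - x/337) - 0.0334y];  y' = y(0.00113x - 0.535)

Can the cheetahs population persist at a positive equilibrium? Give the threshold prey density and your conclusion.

The predator equation gives dy/dt > 0 only when x > 0.535/0.00113 = 473.
Without the predator, x → K = 337. Since 337 < 473, the predator cannot invade.

Threshold x = 473; K < 473, so no, the predator goes extinct.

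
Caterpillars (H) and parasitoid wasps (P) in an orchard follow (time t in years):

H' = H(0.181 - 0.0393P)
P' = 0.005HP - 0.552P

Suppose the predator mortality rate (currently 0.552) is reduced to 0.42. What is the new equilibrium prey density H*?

At the interior fixed point, setting dP/dt = 0 with P > 0 fixes H* = (predator death rate)/(HP coefficient) — independent of the other coefficients.
With the change, H* = 0.42/0.005 = 84; it falls from 110.

H* ≈ 84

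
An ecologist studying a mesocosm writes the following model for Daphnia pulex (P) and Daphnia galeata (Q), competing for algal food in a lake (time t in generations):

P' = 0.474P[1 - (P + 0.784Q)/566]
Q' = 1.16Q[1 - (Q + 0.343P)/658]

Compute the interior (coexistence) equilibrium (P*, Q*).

P* ≈ 68.6, Q* ≈ 634

Setting both brackets to zero gives the nullclines P + 0.784Q = 566 and 0.343P + Q = 658.
Substituting Q = 658 - 0.343P into the first: P(1 - 0.784·0.343) = 566 - 0.784·658.
So P* = 50.1/0.731 = 68.6, and then Q* = 658 - 0.343·68.6 = 634.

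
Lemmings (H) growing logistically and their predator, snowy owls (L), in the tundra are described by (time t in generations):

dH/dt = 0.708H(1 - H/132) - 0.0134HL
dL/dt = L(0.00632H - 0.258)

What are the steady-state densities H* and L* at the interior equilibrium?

H* ≈ 40.8, L* ≈ 36.5

From dL/dt = 0 with L > 0: 0.00632H* = 0.258, so H* = 40.8.
Substitute into dH/dt = 0: 0.708(1 - 40.8/132) = 0.0134L*.
The bracket is 0.691, giving L* = 0.489/0.0134 = 36.5.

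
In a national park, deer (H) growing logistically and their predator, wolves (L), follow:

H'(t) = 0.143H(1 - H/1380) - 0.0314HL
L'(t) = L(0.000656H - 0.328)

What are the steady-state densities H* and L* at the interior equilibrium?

H* ≈ 500, L* ≈ 2.9

From dL/dt = 0 with L > 0: 0.000656H* = 0.328, so H* = 500.
Substitute into dH/dt = 0: 0.143(1 - 500/1380) = 0.0314L*.
The bracket is 0.638, giving L* = 0.0912/0.0314 = 2.9.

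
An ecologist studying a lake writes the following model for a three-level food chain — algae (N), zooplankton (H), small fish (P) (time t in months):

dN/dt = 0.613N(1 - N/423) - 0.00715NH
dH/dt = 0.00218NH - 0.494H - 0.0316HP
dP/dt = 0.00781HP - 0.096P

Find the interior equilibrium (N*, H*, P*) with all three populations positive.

N* ≈ 362, H* ≈ 12.3, P* ≈ 9.36

From dP/dt = 0: 0.00781H* = 0.096, so H* = 12.3.
From dN/dt = 0: 0.613(1 - N*/423) = 0.00715·12.3, giving N* = 423·(1 - 0.143) = 362.
From dH/dt = 0: 0.00218·362 - 0.494 = 0.0316P*, so P* = 0.296/0.0316 = 9.36.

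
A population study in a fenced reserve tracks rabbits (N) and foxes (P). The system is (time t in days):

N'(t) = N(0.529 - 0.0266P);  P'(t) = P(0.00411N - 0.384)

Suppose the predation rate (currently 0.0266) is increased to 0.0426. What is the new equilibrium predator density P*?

At the interior fixed point, setting dN/dt = 0 with N > 0 fixes P* = (prey growth rate)/(NP coefficient) — independent of the other coefficients.
With the change, P* = 0.529/0.0426 = 12.4; it falls from 19.9.

P* ≈ 12.4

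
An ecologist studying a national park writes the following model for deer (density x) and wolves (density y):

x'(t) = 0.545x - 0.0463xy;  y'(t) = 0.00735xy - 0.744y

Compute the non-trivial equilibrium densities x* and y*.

x* ≈ 101, y* ≈ 11.8

Set dy/dt = 0 with y > 0: 0.00735x - 0.744 = 0, so x* = 0.744/0.00735 = 101.
Set dx/dt = 0 with x > 0: 0.545 - 0.0463y = 0, so y* = 0.545/0.0463 = 11.8.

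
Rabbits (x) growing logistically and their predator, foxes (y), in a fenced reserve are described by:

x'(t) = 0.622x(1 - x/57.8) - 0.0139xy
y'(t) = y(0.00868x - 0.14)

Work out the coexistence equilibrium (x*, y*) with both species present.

x* ≈ 16.1, y* ≈ 32.3

From dy/dt = 0 with y > 0: 0.00868x* = 0.14, so x* = 16.1.
Substitute into dx/dt = 0: 0.622(1 - 16.1/57.8) = 0.0139y*.
The bracket is 0.721, giving y* = 0.448/0.0139 = 32.3.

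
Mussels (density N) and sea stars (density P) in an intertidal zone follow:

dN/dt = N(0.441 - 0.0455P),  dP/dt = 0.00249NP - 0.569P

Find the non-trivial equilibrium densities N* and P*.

N* ≈ 229, P* ≈ 9.69

Set dP/dt = 0 with P > 0: 0.00249N - 0.569 = 0, so N* = 0.569/0.00249 = 229.
Set dN/dt = 0 with N > 0: 0.441 - 0.0455P = 0, so P* = 0.441/0.0455 = 9.69.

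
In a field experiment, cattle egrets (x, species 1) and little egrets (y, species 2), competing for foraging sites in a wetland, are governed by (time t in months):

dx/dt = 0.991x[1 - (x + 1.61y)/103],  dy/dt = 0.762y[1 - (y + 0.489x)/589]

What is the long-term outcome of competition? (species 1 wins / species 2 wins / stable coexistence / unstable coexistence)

species 2 excludes species 1

Compare the nullcline intercepts: K1/α12 = 103/1.61 = 64 < K2 = 589; K2/α21 = 589/0.489 = 1200 > K1 = 103.
Since the inequalities point opposite ways, species 2 can invade but species 1 cannot.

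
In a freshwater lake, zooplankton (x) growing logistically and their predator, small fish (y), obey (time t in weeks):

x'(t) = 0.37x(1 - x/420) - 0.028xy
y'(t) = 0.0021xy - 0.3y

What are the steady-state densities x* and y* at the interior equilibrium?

x* ≈ 143, y* ≈ 8.72

From dy/dt = 0 with y > 0: 0.0021x* = 0.3, so x* = 143.
Substitute into dx/dt = 0: 0.37(1 - 143/420) = 0.028y*.
The bracket is 0.66, giving y* = 0.244/0.028 = 8.72.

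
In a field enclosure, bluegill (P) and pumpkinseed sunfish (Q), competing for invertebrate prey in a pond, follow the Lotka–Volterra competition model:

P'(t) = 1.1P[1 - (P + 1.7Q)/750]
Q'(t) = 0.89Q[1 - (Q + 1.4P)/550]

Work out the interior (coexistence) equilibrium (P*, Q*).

Setting both brackets to zero gives the nullclines P + 1.7Q = 750 and 1.4P + Q = 550.
Substituting Q = 550 - 1.4P into the first: P(1 - 1.7·1.4) = 750 - 1.7·550.
So P* = -185/-1.38 = 134, and then Q* = 550 - 1.4·134 = 362.

P* ≈ 134, Q* ≈ 362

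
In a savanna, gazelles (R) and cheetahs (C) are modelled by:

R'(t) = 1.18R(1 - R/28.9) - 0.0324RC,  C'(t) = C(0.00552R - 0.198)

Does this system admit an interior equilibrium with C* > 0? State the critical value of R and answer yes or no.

Threshold R = 35.9; K < 35.9, so no, the predator goes extinct.

The predator equation gives dC/dt > 0 only when R > 0.198/0.00552 = 35.9.
Without the predator, R → K = 28.9. Since 28.9 < 35.9, the predator cannot invade.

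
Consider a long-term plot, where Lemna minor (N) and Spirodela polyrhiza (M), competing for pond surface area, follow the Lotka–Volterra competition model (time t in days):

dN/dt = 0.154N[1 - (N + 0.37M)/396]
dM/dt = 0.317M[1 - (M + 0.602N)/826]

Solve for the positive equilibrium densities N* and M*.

Setting both brackets to zero gives the nullclines N + 0.37M = 396 and 0.602N + M = 826.
Substituting M = 826 - 0.602N into the first: N(1 - 0.37·0.602) = 396 - 0.37·826.
So N* = 90.4/0.777 = 116, and then M* = 826 - 0.602·116 = 756.

N* ≈ 116, M* ≈ 756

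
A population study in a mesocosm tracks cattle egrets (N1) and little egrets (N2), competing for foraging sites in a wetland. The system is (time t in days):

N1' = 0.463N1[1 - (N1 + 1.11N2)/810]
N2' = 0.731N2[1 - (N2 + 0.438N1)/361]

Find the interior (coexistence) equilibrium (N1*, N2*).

N1* ≈ 797, N2* ≈ 12.1

Setting both brackets to zero gives the nullclines N1 + 1.11N2 = 810 and 0.438N1 + N2 = 361.
Substituting N2 = 361 - 0.438N1 into the first: N1(1 - 1.11·0.438) = 810 - 1.11·361.
So N1* = 409/0.514 = 797, and then N2* = 361 - 0.438·797 = 12.1.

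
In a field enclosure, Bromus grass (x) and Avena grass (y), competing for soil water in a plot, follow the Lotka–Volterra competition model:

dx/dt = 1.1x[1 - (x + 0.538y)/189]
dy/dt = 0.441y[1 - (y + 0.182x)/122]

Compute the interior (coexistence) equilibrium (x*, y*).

x* ≈ 137, y* ≈ 97.1

Setting both brackets to zero gives the nullclines x + 0.538y = 189 and 0.182x + y = 122.
Substituting y = 122 - 0.182x into the first: x(1 - 0.538·0.182) = 189 - 0.538·122.
So x* = 123/0.902 = 137, and then y* = 122 - 0.182·137 = 97.1.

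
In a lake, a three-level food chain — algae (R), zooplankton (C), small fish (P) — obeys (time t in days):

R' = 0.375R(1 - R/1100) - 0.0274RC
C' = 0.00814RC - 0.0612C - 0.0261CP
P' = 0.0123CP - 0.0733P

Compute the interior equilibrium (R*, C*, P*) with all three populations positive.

From dP/dt = 0: 0.0123C* = 0.0733, so C* = 5.96.
From dR/dt = 0: 0.375(1 - R*/1100) = 0.0274·5.96, giving R* = 1100·(1 - 0.435) = 621.
From dC/dt = 0: 0.00814·621 - 0.0612 = 0.0261P*, so P* = 4.99/0.0261 = 191.

R* ≈ 621, C* ≈ 5.96, P* ≈ 191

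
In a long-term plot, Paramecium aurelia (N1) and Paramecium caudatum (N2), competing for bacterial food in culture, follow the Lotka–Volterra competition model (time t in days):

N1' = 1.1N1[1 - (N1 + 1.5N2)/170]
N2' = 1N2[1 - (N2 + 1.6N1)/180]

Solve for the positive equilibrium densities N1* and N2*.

Setting both brackets to zero gives the nullclines N1 + 1.5N2 = 170 and 1.6N1 + N2 = 180.
Substituting N2 = 180 - 1.6N1 into the first: N1(1 - 1.5·1.6) = 170 - 1.5·180.
So N1* = -100/-1.4 = 71.4, and then N2* = 180 - 1.6·71.4 = 65.7.

N1* ≈ 71.4, N2* ≈ 65.7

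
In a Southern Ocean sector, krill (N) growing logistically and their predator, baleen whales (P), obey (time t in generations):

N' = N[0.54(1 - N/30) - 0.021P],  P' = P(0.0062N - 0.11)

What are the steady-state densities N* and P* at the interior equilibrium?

From dP/dt = 0 with P > 0: 0.0062N* = 0.11, so N* = 17.7.
Substitute into dN/dt = 0: 0.54(1 - 17.7/30) = 0.021P*.
The bracket is 0.409, giving P* = 0.221/0.021 = 10.5.

N* ≈ 17.7, P* ≈ 10.5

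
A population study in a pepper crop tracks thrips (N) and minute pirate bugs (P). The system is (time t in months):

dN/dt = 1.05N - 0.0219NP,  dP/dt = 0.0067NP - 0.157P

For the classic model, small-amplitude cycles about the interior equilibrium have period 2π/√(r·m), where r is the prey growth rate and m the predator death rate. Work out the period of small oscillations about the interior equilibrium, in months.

Here r = 1.05 and m = 0.157, so r·m = 0.165.
ω = √0.165 = 0.406 per month, hence T = 2π/ω ≈ 15.5 months.

T ≈ 15.5 months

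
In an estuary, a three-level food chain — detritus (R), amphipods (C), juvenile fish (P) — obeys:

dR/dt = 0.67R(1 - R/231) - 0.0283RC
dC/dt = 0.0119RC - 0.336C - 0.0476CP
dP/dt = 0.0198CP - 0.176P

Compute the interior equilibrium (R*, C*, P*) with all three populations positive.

From dP/dt = 0: 0.0198C* = 0.176, so C* = 8.89.
From dR/dt = 0: 0.67(1 - R*/231) = 0.0283·8.89, giving R* = 231·(1 - 0.375) = 144.
From dC/dt = 0: 0.0119·144 - 0.336 = 0.0476P*, so P* = 1.38/0.0476 = 29.

R* ≈ 144, C* ≈ 8.89, P* ≈ 29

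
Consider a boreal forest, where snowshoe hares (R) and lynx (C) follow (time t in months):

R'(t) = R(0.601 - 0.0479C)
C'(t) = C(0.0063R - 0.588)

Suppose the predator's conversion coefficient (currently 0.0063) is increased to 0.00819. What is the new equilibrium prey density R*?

At the interior fixed point, setting dC/dt = 0 with C > 0 fixes R* = (predator death rate)/(RC coefficient) — independent of the other coefficients.
With the change, R* = 0.588/0.00819 = 71.8; it falls from 93.3.

R* ≈ 71.8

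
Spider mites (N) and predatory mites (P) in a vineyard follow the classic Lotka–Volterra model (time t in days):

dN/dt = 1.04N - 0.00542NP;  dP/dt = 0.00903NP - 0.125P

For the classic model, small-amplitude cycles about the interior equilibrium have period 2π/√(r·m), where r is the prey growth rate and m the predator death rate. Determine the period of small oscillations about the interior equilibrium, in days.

Here r = 1.04 and m = 0.125, so r·m = 0.13.
ω = √0.13 = 0.361 per day, hence T = 2π/ω ≈ 17.4 days.

T ≈ 17.4 days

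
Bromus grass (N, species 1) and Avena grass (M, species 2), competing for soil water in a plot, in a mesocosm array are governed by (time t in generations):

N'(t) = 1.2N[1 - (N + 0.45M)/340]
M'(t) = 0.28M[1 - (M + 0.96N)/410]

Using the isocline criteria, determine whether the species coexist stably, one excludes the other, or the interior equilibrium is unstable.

Compare the nullcline intercepts: K1/α12 = 340/0.45 = 756 > K2 = 410; K2/α21 = 410/0.96 = 427 > K1 = 340.
Since both inequalities hold, each species can invade when rare, so the interior equilibrium is stable.

stable coexistence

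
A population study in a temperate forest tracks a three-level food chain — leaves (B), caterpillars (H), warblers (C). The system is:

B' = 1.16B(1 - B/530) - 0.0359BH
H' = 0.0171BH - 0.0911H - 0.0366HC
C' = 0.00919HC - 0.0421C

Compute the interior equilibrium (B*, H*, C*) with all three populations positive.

B* ≈ 455, H* ≈ 4.58, C* ≈ 210

From dC/dt = 0: 0.00919H* = 0.0421, so H* = 4.58.
From dB/dt = 0: 1.16(1 - B*/530) = 0.0359·4.58, giving B* = 530·(1 - 0.142) = 455.
From dH/dt = 0: 0.0171·455 - 0.0911 = 0.0366C*, so C* = 7.69/0.0366 = 210.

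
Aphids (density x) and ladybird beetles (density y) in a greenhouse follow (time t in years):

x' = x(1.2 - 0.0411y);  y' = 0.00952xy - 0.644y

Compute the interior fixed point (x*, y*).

x* ≈ 67.6, y* ≈ 29.2

Set dy/dt = 0 with y > 0: 0.00952x - 0.644 = 0, so x* = 0.644/0.00952 = 67.6.
Set dx/dt = 0 with x > 0: 1.2 - 0.0411y = 0, so y* = 1.2/0.0411 = 29.2.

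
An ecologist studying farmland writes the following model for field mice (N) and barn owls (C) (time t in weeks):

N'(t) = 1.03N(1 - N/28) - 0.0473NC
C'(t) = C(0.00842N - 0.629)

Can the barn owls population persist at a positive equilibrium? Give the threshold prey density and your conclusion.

The predator equation gives dC/dt > 0 only when N > 0.629/0.00842 = 74.7.
Without the predator, N → K = 28. Since 28 < 74.7, the predator cannot invade.

Threshold N = 74.7; K < 74.7, so no, the predator goes extinct.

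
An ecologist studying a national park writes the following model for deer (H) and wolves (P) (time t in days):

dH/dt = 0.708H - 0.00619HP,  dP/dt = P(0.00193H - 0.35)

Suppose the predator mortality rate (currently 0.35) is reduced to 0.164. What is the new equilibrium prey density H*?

H* ≈ 85

At the interior fixed point, setting dP/dt = 0 with P > 0 fixes H* = (predator death rate)/(HP coefficient) — independent of the other coefficients.
With the change, H* = 0.164/0.00193 = 85; it falls from 181.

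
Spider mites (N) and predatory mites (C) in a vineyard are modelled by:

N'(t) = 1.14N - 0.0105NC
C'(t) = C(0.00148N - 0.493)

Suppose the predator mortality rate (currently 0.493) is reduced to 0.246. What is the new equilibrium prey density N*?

At the interior fixed point, setting dC/dt = 0 with C > 0 fixes N* = (predator death rate)/(NC coefficient) — independent of the other coefficients.
With the change, N* = 0.246/0.00148 = 166; it falls from 333.

N* ≈ 166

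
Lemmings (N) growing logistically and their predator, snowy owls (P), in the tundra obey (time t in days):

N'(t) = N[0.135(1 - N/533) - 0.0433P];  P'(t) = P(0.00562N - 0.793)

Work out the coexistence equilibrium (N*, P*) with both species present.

N* ≈ 141, P* ≈ 2.29

From dP/dt = 0 with P > 0: 0.00562N* = 0.793, so N* = 141.
Substitute into dN/dt = 0: 0.135(1 - 141/533) = 0.0433P*.
The bracket is 0.735, giving P* = 0.0993/0.0433 = 2.29.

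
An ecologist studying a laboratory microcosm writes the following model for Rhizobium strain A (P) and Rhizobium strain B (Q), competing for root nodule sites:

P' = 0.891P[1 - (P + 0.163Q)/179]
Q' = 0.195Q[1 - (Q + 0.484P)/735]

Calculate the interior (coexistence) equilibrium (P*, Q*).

P* ≈ 64.3, Q* ≈ 704

Setting both brackets to zero gives the nullclines P + 0.163Q = 179 and 0.484P + Q = 735.
Substituting Q = 735 - 0.484P into the first: P(1 - 0.163·0.484) = 179 - 0.163·735.
So P* = 59.2/0.921 = 64.3, and then Q* = 735 - 0.484·64.3 = 704.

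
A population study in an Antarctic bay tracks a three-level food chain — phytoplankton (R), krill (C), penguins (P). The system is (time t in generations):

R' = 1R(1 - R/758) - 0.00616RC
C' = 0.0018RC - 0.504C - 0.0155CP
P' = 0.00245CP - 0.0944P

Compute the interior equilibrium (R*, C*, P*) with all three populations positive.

From dP/dt = 0: 0.00245C* = 0.0944, so C* = 38.5.
From dR/dt = 0: 1(1 - R*/758) = 0.00616·38.5, giving R* = 758·(1 - 0.237) = 578.
From dC/dt = 0: 0.0018·578 - 0.504 = 0.0155P*, so P* = 0.537/0.0155 = 34.6.

R* ≈ 578, C* ≈ 38.5, P* ≈ 34.6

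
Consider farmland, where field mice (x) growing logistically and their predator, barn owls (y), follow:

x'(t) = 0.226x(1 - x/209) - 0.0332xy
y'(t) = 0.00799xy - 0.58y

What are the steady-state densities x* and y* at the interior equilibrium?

From dy/dt = 0 with y > 0: 0.00799x* = 0.58, so x* = 72.6.
Substitute into dx/dt = 0: 0.226(1 - 72.6/209) = 0.0332y*.
The bracket is 0.653, giving y* = 0.148/0.0332 = 4.44.

x* ≈ 72.6, y* ≈ 4.44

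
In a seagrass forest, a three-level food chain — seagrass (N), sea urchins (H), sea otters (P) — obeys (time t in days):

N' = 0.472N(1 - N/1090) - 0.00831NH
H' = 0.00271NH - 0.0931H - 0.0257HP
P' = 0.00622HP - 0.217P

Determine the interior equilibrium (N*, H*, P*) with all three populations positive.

N* ≈ 420, H* ≈ 34.9, P* ≈ 40.7

From dP/dt = 0: 0.00622H* = 0.217, so H* = 34.9.
From dN/dt = 0: 0.472(1 - N*/1090) = 0.00831·34.9, giving N* = 1090·(1 - 0.614) = 420.
From dH/dt = 0: 0.00271·420 - 0.0931 = 0.0257P*, so P* = 1.05/0.0257 = 40.7.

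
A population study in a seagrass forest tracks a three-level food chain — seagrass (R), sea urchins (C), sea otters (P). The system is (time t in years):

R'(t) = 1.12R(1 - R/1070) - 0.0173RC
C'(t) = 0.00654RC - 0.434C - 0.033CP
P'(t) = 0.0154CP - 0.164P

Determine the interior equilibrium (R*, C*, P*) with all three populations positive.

From dP/dt = 0: 0.0154C* = 0.164, so C* = 10.6.
From dR/dt = 0: 1.12(1 - R*/1070) = 0.0173·10.6, giving R* = 1070·(1 - 0.164) = 894.
From dC/dt = 0: 0.00654·894 - 0.434 = 0.033P*, so P* = 5.41/0.033 = 164.

R* ≈ 894, C* ≈ 10.6, P* ≈ 164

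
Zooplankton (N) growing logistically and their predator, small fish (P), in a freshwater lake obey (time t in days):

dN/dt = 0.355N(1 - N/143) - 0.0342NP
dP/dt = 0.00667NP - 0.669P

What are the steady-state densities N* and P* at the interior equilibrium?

From dP/dt = 0 with P > 0: 0.00667N* = 0.669, so N* = 100.
Substitute into dN/dt = 0: 0.355(1 - 100/143) = 0.0342P*.
The bracket is 0.299, giving P* = 0.106/0.0342 = 3.1.

N* ≈ 100, P* ≈ 3.1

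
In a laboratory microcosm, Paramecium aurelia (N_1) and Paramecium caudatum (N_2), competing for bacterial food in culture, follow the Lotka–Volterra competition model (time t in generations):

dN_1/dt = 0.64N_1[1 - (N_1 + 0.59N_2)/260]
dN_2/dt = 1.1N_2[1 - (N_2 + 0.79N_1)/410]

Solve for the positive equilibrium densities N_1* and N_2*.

N_1* ≈ 33.9, N_2* ≈ 383

Setting both brackets to zero gives the nullclines N_1 + 0.59N_2 = 260 and 0.79N_1 + N_2 = 410.
Substituting N_2 = 410 - 0.79N_1 into the first: N_1(1 - 0.59·0.79) = 260 - 0.59·410.
So N_1* = 18.1/0.534 = 33.9, and then N_2* = 410 - 0.79·33.9 = 383.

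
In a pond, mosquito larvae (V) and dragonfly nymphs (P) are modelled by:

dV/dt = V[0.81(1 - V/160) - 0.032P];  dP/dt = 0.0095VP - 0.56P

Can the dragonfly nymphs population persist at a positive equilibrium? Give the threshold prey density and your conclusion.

Threshold V = 58.9; K > 58.9, so yes, the predator persists.

The predator equation gives dP/dt > 0 only when V > 0.56/0.0095 = 58.9.
Without the predator, V → K = 160. Since 160 > 58.9, the predator can invade and persist.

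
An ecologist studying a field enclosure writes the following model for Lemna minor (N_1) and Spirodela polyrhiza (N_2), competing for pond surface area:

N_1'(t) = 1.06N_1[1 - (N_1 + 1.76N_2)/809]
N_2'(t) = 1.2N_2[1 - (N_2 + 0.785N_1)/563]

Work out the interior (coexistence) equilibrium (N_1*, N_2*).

Setting both brackets to zero gives the nullclines N_1 + 1.76N_2 = 809 and 0.785N_1 + N_2 = 563.
Substituting N_2 = 563 - 0.785N_1 into the first: N_1(1 - 1.76·0.785) = 809 - 1.76·563.
So N_1* = -182/-0.382 = 477, and then N_2* = 563 - 0.785·477 = 189.

N_1* ≈ 477, N_2* ≈ 189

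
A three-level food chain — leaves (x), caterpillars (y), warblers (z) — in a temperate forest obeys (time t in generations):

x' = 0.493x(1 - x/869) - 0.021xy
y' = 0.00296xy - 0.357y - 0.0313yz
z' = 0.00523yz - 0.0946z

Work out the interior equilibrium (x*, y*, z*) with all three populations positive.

From dz/dt = 0: 0.00523y* = 0.0946, so y* = 18.1.
From dx/dt = 0: 0.493(1 - x*/869) = 0.021·18.1, giving x* = 869·(1 - 0.77) = 199.
From dy/dt = 0: 0.00296·199 - 0.357 = 0.0313z*, so z* = 0.233/0.0313 = 7.46.

x* ≈ 199, y* ≈ 18.1, z* ≈ 7.46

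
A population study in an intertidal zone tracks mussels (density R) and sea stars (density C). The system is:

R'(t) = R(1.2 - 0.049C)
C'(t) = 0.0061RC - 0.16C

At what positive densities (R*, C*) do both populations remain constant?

Set dC/dt = 0 with C > 0: 0.0061R - 0.16 = 0, so R* = 0.16/0.0061 = 26.2.
Set dR/dt = 0 with R > 0: 1.2 - 0.049C = 0, so C* = 1.2/0.049 = 24.5.

R* ≈ 26.2, C* ≈ 24.5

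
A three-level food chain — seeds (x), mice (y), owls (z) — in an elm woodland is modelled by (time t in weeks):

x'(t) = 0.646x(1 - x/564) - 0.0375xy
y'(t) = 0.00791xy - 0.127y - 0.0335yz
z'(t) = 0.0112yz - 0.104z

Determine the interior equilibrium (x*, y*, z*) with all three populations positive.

From dz/dt = 0: 0.0112y* = 0.104, so y* = 9.29.
From dx/dt = 0: 0.646(1 - x*/564) = 0.0375·9.29, giving x* = 564·(1 - 0.539) = 260.
From dy/dt = 0: 0.00791·260 - 0.127 = 0.0335z*, so z* = 1.93/0.0335 = 57.6.

x* ≈ 260, y* ≈ 9.29, z* ≈ 57.6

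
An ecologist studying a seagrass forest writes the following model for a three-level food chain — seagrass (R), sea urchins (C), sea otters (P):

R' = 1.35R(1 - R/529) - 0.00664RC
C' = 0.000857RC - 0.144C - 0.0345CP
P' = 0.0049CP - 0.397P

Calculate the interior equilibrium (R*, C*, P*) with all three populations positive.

R* ≈ 318, C* ≈ 81, P* ≈ 3.73

From dP/dt = 0: 0.0049C* = 0.397, so C* = 81.
From dR/dt = 0: 1.35(1 - R*/529) = 0.00664·81, giving R* = 529·(1 - 0.399) = 318.
From dC/dt = 0: 0.000857·318 - 0.144 = 0.0345P*, so P* = 0.129/0.0345 = 3.73.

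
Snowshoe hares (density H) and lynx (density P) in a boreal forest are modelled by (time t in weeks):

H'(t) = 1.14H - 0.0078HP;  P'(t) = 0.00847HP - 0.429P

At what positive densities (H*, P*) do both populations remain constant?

Set dP/dt = 0 with P > 0: 0.00847H - 0.429 = 0, so H* = 0.429/0.00847 = 50.6.
Set dH/dt = 0 with H > 0: 1.14 - 0.0078P = 0, so P* = 1.14/0.0078 = 146.

H* ≈ 50.6, P* ≈ 146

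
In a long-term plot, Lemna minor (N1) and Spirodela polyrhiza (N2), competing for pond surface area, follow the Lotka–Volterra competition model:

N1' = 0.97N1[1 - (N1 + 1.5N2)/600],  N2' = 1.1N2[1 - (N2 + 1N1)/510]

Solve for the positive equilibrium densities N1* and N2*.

Setting both brackets to zero gives the nullclines N1 + 1.5N2 = 600 and 1N1 + N2 = 510.
Substituting N2 = 510 - 1N1 into the first: N1(1 - 1.5·1) = 600 - 1.5·510.
So N1* = -165/-0.5 = 330, and then N2* = 510 - 1·330 = 180.

N1* ≈ 330, N2* ≈ 180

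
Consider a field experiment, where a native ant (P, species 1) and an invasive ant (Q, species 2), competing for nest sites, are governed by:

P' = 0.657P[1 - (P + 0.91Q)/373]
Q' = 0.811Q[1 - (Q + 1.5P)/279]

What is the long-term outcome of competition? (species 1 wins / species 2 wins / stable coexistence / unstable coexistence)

species 1 excludes species 2

Compare the nullcline intercepts: K1/α12 = 373/0.91 = 410 > K2 = 279; K2/α21 = 279/1.5 = 186 < K1 = 373.
Since the inequalities point opposite ways, species 1 can invade but species 2 cannot.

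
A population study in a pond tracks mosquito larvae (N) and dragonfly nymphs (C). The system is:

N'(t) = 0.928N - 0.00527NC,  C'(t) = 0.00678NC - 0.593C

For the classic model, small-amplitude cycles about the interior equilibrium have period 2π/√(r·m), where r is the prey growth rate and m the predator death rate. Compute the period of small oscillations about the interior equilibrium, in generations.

T ≈ 8.47 generations

Here r = 0.928 and m = 0.593, so r·m = 0.55.
ω = √0.55 = 0.742 per generation, hence T = 2π/ω ≈ 8.47 generations.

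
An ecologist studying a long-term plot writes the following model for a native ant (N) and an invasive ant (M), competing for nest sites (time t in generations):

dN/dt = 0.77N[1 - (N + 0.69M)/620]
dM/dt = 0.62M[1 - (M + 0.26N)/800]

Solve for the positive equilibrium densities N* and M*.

Setting both brackets to zero gives the nullclines N + 0.69M = 620 and 0.26N + M = 800.
Substituting M = 800 - 0.26N into the first: N(1 - 0.69·0.26) = 620 - 0.69·800.
So N* = 68/0.821 = 82.9, and then M* = 800 - 0.26·82.9 = 778.

N* ≈ 82.9, M* ≈ 778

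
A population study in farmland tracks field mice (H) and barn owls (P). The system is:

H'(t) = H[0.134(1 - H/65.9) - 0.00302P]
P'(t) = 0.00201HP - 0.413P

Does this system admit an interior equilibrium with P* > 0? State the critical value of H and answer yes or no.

The predator equation gives dP/dt > 0 only when H > 0.413/0.00201 = 205.
Without the predator, H → K = 65.9. Since 65.9 < 205, the predator cannot invade.

Threshold H = 205; K < 205, so no, the predator goes extinct.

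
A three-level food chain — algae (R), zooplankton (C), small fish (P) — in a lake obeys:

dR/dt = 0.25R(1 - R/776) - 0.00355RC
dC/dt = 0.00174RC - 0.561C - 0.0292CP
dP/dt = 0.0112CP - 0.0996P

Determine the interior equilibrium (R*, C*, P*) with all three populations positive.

R* ≈ 678, C* ≈ 8.89, P* ≈ 21.2

From dP/dt = 0: 0.0112C* = 0.0996, so C* = 8.89.
From dR/dt = 0: 0.25(1 - R*/776) = 0.00355·8.89, giving R* = 776·(1 - 0.126) = 678.
From dC/dt = 0: 0.00174·678 - 0.561 = 0.0292P*, so P* = 0.619/0.0292 = 21.2.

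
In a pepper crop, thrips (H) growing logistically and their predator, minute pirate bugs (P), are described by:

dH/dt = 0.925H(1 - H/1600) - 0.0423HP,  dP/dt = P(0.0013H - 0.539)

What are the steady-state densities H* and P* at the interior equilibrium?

H* ≈ 415, P* ≈ 16.2

From dP/dt = 0 with P > 0: 0.0013H* = 0.539, so H* = 415.
Substitute into dH/dt = 0: 0.925(1 - 415/1600) = 0.0423P*.
The bracket is 0.741, giving P* = 0.685/0.0423 = 16.2.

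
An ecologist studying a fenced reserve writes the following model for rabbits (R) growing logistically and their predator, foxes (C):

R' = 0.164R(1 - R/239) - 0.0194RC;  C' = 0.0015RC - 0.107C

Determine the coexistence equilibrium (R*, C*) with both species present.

R* ≈ 71.3, C* ≈ 5.93

From dC/dt = 0 with C > 0: 0.0015R* = 0.107, so R* = 71.3.
Substitute into dR/dt = 0: 0.164(1 - 71.3/239) = 0.0194C*.
The bracket is 0.702, giving C* = 0.115/0.0194 = 5.93.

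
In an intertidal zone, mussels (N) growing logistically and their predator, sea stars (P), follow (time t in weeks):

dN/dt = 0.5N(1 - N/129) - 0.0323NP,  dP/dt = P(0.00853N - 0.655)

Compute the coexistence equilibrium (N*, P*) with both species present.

From dP/dt = 0 with P > 0: 0.00853N* = 0.655, so N* = 76.8.
Substitute into dN/dt = 0: 0.5(1 - 76.8/129) = 0.0323P*.
The bracket is 0.405, giving P* = 0.202/0.0323 = 6.27.

N* ≈ 76.8, P* ≈ 6.27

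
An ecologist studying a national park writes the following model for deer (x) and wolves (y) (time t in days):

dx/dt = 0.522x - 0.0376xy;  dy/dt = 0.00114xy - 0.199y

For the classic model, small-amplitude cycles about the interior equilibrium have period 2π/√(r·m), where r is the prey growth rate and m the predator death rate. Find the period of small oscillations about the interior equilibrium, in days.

Here r = 0.522 and m = 0.199, so r·m = 0.104.
ω = √0.104 = 0.322 per day, hence T = 2π/ω ≈ 19.5 days.

T ≈ 19.5 days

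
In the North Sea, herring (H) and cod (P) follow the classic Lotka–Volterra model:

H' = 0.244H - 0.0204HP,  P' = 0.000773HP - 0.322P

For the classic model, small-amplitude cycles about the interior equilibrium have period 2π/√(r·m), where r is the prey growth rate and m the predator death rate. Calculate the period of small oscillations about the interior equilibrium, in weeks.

Here r = 0.244 and m = 0.322, so r·m = 0.0786.
ω = √0.0786 = 0.28 per week, hence T = 2π/ω ≈ 22.4 weeks.

T ≈ 22.4 weeks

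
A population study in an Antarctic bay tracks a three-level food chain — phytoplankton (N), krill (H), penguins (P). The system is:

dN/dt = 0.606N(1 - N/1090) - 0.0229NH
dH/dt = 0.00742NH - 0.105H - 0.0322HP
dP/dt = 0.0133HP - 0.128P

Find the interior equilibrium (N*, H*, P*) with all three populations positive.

N* ≈ 694, H* ≈ 9.62, P* ≈ 157

From dP/dt = 0: 0.0133H* = 0.128, so H* = 9.62.
From dN/dt = 0: 0.606(1 - N*/1090) = 0.0229·9.62, giving N* = 1090·(1 - 0.364) = 694.
From dH/dt = 0: 0.00742·694 - 0.105 = 0.0322P*, so P* = 5.04/0.0322 = 157.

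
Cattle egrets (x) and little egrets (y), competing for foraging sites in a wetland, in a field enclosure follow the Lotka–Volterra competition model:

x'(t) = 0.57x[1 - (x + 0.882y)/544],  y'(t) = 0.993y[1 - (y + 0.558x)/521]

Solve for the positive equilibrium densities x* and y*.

Setting both brackets to zero gives the nullclines x + 0.882y = 544 and 0.558x + y = 521.
Substituting y = 521 - 0.558x into the first: x(1 - 0.882·0.558) = 544 - 0.882·521.
So x* = 84.5/0.508 = 166, and then y* = 521 - 0.558·166 = 428.

x* ≈ 166, y* ≈ 428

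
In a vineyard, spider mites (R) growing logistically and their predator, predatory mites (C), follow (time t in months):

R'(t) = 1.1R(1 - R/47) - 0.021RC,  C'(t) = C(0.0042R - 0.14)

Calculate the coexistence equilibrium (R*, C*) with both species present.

From dC/dt = 0 with C > 0: 0.0042R* = 0.14, so R* = 33.3.
Substitute into dR/dt = 0: 1.1(1 - 33.3/47) = 0.021C*.
The bracket is 0.291, giving C* = 0.32/0.021 = 15.2.

R* ≈ 33.3, C* ≈ 15.2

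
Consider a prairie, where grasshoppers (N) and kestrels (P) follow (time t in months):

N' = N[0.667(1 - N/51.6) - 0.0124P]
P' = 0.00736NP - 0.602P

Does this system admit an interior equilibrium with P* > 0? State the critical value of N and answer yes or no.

The predator equation gives dP/dt > 0 only when N > 0.602/0.00736 = 81.8.
Without the predator, N → K = 51.6. Since 51.6 < 81.8, the predator cannot invade.

Threshold N = 81.8; K < 81.8, so no, the predator goes extinct.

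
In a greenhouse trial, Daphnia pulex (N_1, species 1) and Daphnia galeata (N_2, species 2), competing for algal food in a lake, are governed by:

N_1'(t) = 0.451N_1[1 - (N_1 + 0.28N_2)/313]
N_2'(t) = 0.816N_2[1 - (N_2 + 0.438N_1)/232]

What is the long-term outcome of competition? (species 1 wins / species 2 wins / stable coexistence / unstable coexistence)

stable coexistence

Compare the nullcline intercepts: K1/α12 = 313/0.28 = 1120 > K2 = 232; K2/α21 = 232/0.438 = 530 > K1 = 313.
Since both inequalities hold, each species can invade when rare, so the interior equilibrium is stable.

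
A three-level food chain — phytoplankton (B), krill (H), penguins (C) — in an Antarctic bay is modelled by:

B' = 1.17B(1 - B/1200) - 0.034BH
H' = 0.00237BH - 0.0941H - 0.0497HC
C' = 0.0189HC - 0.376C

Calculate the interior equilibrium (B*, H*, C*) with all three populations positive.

B* ≈ 506, H* ≈ 19.9, C* ≈ 22.2

From dC/dt = 0: 0.0189H* = 0.376, so H* = 19.9.
From dB/dt = 0: 1.17(1 - B*/1200) = 0.034·19.9, giving B* = 1200·(1 - 0.578) = 506.
From dH/dt = 0: 0.00237·506 - 0.0941 = 0.0497C*, so C* = 1.11/0.0497 = 22.2.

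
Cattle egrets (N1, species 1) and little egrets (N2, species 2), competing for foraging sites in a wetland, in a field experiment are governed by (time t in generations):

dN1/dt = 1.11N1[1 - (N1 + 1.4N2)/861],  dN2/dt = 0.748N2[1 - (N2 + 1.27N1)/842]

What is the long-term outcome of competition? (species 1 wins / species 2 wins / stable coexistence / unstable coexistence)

unstable coexistence (outcome depends on initial conditions)

Compare the nullcline intercepts: K1/α12 = 861/1.4 = 615 < K2 = 842; K2/α21 = 842/1.27 = 663 < K1 = 861.
Since both are reversed, neither can invade when rare; the interior point is a saddle.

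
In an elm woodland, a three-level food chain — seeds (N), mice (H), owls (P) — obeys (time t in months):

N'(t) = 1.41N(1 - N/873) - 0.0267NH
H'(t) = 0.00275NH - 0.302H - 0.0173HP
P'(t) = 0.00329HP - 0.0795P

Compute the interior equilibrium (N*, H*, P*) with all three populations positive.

N* ≈ 474, H* ≈ 24.2, P* ≈ 57.8

From dP/dt = 0: 0.00329H* = 0.0795, so H* = 24.2.
From dN/dt = 0: 1.41(1 - N*/873) = 0.0267·24.2, giving N* = 873·(1 - 0.458) = 474.
From dH/dt = 0: 0.00275·474 - 0.302 = 0.0173P*, so P* = 1/0.0173 = 57.8.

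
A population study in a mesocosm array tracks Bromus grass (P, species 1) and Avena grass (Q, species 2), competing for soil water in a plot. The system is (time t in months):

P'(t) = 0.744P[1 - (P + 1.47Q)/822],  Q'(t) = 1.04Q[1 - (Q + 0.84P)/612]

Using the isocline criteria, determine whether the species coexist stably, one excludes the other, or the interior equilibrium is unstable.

Compare the nullcline intercepts: K1/α12 = 822/1.47 = 559 < K2 = 612; K2/α21 = 612/0.84 = 729 < K1 = 822.
Since both are reversed, neither can invade when rare; the interior point is a saddle.

unstable coexistence (outcome depends on initial conditions)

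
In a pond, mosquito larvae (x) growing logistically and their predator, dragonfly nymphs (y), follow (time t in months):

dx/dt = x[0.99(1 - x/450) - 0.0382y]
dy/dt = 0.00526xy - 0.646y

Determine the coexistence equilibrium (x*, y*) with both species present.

x* ≈ 123, y* ≈ 18.8

From dy/dt = 0 with y > 0: 0.00526x* = 0.646, so x* = 123.
Substitute into dx/dt = 0: 0.99(1 - 123/450) = 0.0382y*.
The bracket is 0.727, giving y* = 0.72/0.0382 = 18.8.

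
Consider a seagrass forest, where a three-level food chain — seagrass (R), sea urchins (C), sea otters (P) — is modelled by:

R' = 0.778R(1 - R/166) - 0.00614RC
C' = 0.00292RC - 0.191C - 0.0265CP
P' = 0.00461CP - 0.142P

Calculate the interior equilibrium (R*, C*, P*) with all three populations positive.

From dP/dt = 0: 0.00461C* = 0.142, so C* = 30.8.
From dR/dt = 0: 0.778(1 - R*/166) = 0.00614·30.8, giving R* = 166·(1 - 0.243) = 126.
From dC/dt = 0: 0.00292·126 - 0.191 = 0.0265P*, so P* = 0.176/0.0265 = 6.64.

R* ≈ 126, C* ≈ 30.8, P* ≈ 6.64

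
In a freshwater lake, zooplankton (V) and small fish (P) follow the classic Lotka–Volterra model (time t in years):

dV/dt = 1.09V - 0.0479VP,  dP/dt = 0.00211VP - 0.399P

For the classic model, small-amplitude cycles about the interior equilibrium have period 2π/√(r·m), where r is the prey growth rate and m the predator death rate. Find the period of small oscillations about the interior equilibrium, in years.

T ≈ 9.53 years

Here r = 1.09 and m = 0.399, so r·m = 0.435.
ω = √0.435 = 0.659 per year, hence T = 2π/ω ≈ 9.53 years.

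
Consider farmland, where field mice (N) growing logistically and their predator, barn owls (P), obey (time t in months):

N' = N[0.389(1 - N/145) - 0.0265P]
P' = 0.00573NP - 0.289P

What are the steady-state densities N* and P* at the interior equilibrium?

N* ≈ 50.4, P* ≈ 9.57

From dP/dt = 0 with P > 0: 0.00573N* = 0.289, so N* = 50.4.
Substitute into dN/dt = 0: 0.389(1 - 50.4/145) = 0.0265P*.
The bracket is 0.652, giving P* = 0.254/0.0265 = 9.57.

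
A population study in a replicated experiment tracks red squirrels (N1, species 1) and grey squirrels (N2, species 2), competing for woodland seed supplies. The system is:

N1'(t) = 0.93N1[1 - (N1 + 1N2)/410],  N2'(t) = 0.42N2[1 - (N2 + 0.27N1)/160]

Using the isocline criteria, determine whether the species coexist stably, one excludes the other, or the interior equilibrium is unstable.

Compare the nullcline intercepts: K1/α12 = 410/1 = 410 > K2 = 160; K2/α21 = 160/0.27 = 593 > K1 = 410.
Since both inequalities hold, each species can invade when rare, so the interior equilibrium is stable.

stable coexistence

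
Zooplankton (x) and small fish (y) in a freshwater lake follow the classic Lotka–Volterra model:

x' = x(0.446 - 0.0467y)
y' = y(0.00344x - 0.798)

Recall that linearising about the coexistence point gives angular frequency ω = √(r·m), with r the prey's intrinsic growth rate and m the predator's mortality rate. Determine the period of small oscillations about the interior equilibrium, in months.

Here r = 0.446 and m = 0.798, so r·m = 0.356.
ω = √0.356 = 0.597 per month, hence T = 2π/ω ≈ 10.5 months.

T ≈ 10.5 months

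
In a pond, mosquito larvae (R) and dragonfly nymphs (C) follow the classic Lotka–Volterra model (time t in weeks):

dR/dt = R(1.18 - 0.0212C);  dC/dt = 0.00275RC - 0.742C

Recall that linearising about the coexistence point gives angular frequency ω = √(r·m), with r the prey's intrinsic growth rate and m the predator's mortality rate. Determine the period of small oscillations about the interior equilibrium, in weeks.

T ≈ 6.71 weeks

Here r = 1.18 and m = 0.742, so r·m = 0.876.
ω = √0.876 = 0.936 per week, hence T = 2π/ω ≈ 6.71 weeks.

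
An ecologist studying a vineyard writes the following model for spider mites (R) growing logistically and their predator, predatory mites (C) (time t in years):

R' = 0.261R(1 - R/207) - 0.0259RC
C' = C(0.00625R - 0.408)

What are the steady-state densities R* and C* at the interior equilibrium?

R* ≈ 65.3, C* ≈ 6.9

From dC/dt = 0 with C > 0: 0.00625R* = 0.408, so R* = 65.3.
Substitute into dR/dt = 0: 0.261(1 - 65.3/207) = 0.0259C*.
The bracket is 0.685, giving C* = 0.179/0.0259 = 6.9.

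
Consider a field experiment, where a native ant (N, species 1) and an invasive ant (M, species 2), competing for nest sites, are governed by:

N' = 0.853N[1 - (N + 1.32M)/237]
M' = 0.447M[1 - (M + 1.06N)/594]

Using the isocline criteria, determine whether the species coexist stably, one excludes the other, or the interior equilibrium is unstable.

Compare the nullcline intercepts: K1/α12 = 237/1.32 = 180 < K2 = 594; K2/α21 = 594/1.06 = 560 > K1 = 237.
Since the inequalities point opposite ways, species 2 can invade but species 1 cannot.

species 2 excludes species 1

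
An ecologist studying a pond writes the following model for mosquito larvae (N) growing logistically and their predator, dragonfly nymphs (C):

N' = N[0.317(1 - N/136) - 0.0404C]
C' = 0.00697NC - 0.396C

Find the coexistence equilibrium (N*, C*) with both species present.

N* ≈ 56.8, C* ≈ 4.57

From dC/dt = 0 with C > 0: 0.00697N* = 0.396, so N* = 56.8.
Substitute into dN/dt = 0: 0.317(1 - 56.8/136) = 0.0404C*.
The bracket is 0.582, giving C* = 0.185/0.0404 = 4.57.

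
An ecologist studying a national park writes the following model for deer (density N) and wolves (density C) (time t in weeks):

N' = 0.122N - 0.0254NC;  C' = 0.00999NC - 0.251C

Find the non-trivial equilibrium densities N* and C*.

Set dC/dt = 0 with C > 0: 0.00999N - 0.251 = 0, so N* = 0.251/0.00999 = 25.1.
Set dN/dt = 0 with N > 0: 0.122 - 0.0254C = 0, so C* = 0.122/0.0254 = 4.8.

N* ≈ 25.1, C* ≈ 4.8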